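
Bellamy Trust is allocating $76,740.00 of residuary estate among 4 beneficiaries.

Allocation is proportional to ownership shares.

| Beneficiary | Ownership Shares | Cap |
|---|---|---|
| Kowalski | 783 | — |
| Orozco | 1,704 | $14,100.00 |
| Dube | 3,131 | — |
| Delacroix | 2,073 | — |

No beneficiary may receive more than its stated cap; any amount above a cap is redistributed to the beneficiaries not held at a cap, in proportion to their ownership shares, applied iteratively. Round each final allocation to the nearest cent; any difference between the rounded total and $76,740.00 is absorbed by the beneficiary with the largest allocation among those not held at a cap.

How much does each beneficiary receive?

Total ownership shares = 7,691.
Pro-rata shares before constraints: Kowalski 7,812.6928; Orozco 17,002.3352; Dube 31,240.7931; Delacroix 20,684.1789.
Cap binds for Orozco ($14,100.00); balance $62,640.00 reallocated over remaining ownership shares 5,987.
Remaining shares: Kowalski 8,192.2699 → $8,192.27; Dube 32,758.6170 → $32,758.62; Delacroix 21,689.1131 → $21,689.11.

Kowalski: $8,192.27 | Orozco: $14,100.00 | Dube: $32,758.62 | Delacroix: $21,689.11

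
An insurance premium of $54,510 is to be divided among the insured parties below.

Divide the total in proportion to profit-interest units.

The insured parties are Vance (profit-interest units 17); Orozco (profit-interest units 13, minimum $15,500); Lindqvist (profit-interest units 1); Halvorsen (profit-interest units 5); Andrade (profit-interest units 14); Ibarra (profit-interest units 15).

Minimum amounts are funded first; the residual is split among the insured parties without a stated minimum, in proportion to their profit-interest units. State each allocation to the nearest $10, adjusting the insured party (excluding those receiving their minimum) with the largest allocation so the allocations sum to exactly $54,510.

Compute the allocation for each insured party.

Vance: $12,760; Orozco: $15,500; Lindqvist: $750; Halvorsen: $3,750; Andrade: $10,500; Ibarra: $11,250

Guaranteed amounts: Orozco $15,500. Residual $39,010.
Residual split over remaining profit-interest units 52: Vance 12,753.27 → $12,750; Lindqvist 750.19 → $750; Halvorsen 3,750.96 → $3,750; Andrade 10,502.69 → $10,500; Ibarra 11,252.88 → $11,250.
Rounding difference +$10 applied to Vance → $12,760.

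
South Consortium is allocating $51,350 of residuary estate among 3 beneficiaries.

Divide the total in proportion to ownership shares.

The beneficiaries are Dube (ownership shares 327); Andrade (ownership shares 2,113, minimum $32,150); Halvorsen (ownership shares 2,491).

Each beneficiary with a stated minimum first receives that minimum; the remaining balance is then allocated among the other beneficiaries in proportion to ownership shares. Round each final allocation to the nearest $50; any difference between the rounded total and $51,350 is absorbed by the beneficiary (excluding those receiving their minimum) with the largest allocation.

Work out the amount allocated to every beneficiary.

Dube: $2,250 | Andrade: $32,150 | Halvorsen: $16,950

Guaranteed amounts: Andrade $32,150. Residual $19,200.
Residual split over remaining ownership shares 2,818: Dube 2,227.96 → $2,250; Halvorsen 16,972.04 → $16,950.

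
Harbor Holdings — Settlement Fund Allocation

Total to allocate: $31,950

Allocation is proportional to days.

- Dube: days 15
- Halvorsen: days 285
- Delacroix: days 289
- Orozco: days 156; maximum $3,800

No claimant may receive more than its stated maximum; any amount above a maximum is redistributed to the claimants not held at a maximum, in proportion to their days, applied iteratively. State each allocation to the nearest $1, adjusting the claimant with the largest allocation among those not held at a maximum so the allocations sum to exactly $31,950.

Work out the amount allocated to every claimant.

Dube: $717 · Halvorsen: $13,621 · Delacroix: $13,812 · Orozco: $3,800

Sum of days: 745.
Proportional shares (ignoring caps): Dube 643.29; Halvorsen 12,222.48; Delacroix 12,394.03; Orozco 6,690.20.
Cap binds for Orozco ($3,800); remaining pool $28,150 reallocated over remaining days 589.
Remaining shares: Dube 716.89 → $717; Halvorsen 13,620.97 → $13,621; Delacroix 13,812.14 → $13,812.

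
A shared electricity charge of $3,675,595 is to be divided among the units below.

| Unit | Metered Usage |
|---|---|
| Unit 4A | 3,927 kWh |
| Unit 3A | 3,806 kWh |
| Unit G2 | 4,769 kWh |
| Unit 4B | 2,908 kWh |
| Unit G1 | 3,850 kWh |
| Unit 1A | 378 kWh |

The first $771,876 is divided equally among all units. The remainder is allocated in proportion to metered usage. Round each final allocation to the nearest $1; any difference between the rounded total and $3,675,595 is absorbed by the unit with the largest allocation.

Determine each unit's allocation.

First tranche $771,876 split equally: $128,646 each.
Remainder $2,903,719 by metered usage (total 19,638): Unit 4A 580,655.08 → $580,655; Unit 3A 562,763.75 → $562,764; Unit G2 705,155.10 → $705,155; Unit 4B 429,983.44 → $429,983; Unit G1 569,269.69 → $569,270; Unit 1A 55,891.93 → $55,892.
Totals: Unit 4A $128,646 + $580,655 = $709,301; Unit 3A $128,646 + $562,764 = $691,410; Unit G2 $128,646 + $705,155 = $833,801; Unit 4B $128,646 + $429,983 = $558,629; Unit G1 $128,646 + $569,270 = $697,916; Unit 1A $128,646 + $55,892 = $184,538.

Unit 4A: $709,301 | Unit 3A: $691,410 | Unit G2: $833,801 | Unit 4B: $558,629 | Unit G1: $697,916 | Unit 1A: $184,538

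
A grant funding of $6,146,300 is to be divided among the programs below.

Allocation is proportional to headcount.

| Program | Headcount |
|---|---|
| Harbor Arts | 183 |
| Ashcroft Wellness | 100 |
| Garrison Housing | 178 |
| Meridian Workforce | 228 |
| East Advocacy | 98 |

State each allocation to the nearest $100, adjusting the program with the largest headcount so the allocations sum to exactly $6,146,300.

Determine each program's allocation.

Sum of headcount: 183 + 100 + 178 + 228 + 98 = 787.
Proportional shares: Harbor Arts 1,429,190.47; Ashcroft Wellness 780,978.40; Garrison Housing 1,390,141.55; Meridian Workforce 1,780,630.75; East Advocacy 765,358.83.
After rounding ($100): Harbor Arts $1,429,200; Ashcroft Wellness $781,000; Garrison Housing $1,390,100; Meridian Workforce $1,780,600; East Advocacy $765,400. Sum = $6,146,300.
No rounding difference to absorb.

Harbor Arts: $1,429,200 · Ashcroft Wellness: $781,000 · Garrison Housing: $1,390,100 · Meridian Workforce: $1,780,600 · East Advocacy: $765,400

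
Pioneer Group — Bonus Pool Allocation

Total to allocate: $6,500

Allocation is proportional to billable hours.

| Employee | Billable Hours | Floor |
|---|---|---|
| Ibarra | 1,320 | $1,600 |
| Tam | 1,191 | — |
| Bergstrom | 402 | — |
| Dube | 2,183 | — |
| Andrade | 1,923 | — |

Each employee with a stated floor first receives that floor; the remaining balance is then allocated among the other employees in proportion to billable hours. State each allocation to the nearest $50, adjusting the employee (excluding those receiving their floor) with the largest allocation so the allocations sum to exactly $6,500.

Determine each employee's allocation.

Ibarra: $1,600 | Tam: $1,000 | Bergstrom: $350 | Dube: $1,900 | Andrade: $1,650

Minimums first: Ibarra $1,600. Residual $4,900.
Residual split over remaining billable hours 5,699: Tam 1,024.02 → $1,000; Bergstrom 345.64 → $350; Dube 1,876.94 → $1,900; Andrade 1,653.40 → $1,650.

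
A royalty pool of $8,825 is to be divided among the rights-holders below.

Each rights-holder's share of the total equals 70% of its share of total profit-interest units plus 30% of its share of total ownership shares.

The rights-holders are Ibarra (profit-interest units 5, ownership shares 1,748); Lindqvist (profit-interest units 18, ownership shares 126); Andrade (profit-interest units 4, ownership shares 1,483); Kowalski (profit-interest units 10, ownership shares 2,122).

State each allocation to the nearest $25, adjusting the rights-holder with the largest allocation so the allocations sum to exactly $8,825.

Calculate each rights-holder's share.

Ibarra: $1,675 · Lindqvist: $3,075 · Andrade: $1,375 · Kowalski: $2,700

Totals — profit-interest units 37, ownership shares 5,479.
Composite weights (70% profit-interest units + 30% ownership shares): Ibarra 0.1903; Lindqvist 0.3474; Andrade 0.1569; Kowalski 0.3054.
Pro-rata amounts: Ibarra 1,679.45; Lindqvist 3,066.15; Andrade 1,384.44; Kowalski 2,694.96.
Rounded to nearest $25: Ibarra $1,675; Lindqvist $3,075; Andrade $1,375; Kowalski $2,700. Sum = $8,825.
Sum already equals the total — no adjustment.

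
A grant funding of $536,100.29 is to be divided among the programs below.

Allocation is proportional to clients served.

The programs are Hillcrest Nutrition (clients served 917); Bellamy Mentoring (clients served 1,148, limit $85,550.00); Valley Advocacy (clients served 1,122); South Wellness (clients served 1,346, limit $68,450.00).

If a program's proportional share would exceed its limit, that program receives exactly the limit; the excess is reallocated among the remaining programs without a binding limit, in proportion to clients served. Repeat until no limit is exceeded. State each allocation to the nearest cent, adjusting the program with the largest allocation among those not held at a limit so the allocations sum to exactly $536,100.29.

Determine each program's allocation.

Hillcrest Nutrition: $171,842.06; Bellamy Mentoring: $85,550.00; Valley Advocacy: $210,258.23; South Wellness: $68,450.00

Total clients served = 4,533.
Unconstrained shares: Hillcrest Nutrition 108,450.0256; Bellamy Mentoring 135,769.4977; Valley Advocacy 132,694.5787; South Wellness 159,186.1880.
Capped: Bellamy Mentoring ($85,550.00), South Wellness ($68,450.00); residual $382,100.29 reallocated over remaining clients served 2,039.
Redistributed shares: Hillcrest Nutrition 171,842.0627 → $171,842.06; Valley Advocacy 210,258.2273 → $210,258.23.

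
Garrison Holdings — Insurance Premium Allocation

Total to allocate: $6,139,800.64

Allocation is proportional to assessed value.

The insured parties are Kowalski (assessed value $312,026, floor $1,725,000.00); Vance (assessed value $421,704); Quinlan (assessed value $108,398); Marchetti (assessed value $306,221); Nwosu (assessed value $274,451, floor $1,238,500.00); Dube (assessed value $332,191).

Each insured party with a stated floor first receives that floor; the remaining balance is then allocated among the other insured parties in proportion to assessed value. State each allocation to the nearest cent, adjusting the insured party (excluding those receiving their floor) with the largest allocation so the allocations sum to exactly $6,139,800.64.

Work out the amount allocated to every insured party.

Fund the minimums — Kowalski $1,725,000.00; Nwosu $1,238,500.00. Residual $3,176,300.64.
Residual split over remaining assessed value 1,168,514: Vance 1,146,292.3723 → $1,146,292.37; Quinlan 294,651.7002 → $294,651.70; Marchetti 832,381.9469 → $832,381.95; Dube 902,974.6207 → $902,974.62.

Kowalski: $1,725,000.00 · Vance: $1,146,292.37 · Quinlan: $294,651.70 · Marchetti: $832,381.95 · Nwosu: $1,238,500.00 · Dube: $902,974.62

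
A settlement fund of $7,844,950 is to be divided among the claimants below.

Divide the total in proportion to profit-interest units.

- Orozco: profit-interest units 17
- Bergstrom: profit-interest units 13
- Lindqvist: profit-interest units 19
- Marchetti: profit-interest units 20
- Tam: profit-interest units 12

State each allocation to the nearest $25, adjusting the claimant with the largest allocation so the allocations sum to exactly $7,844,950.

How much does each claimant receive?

Orozco: $1,646,475 · Bergstrom: $1,259,075 · Lindqvist: $1,840,175 · Marchetti: $1,937,000 · Tam: $1,162,225

Profit-interest units total: 81.
Raw shares: Orozco 17/81 × $7,844,950 = 1,646,470.99; Bergstrom 13/81 × $7,844,950 = 1,259,066.05; Lindqvist 19/81 × $7,844,950 = 1,840,173.46; Marchetti 20/81 × $7,844,950 = 1,937,024.69; Tam 12/81 × $7,844,950 = 1,162,214.81.
At nearest $25: Orozco $1,646,475; Bergstrom $1,259,075; Lindqvist $1,840,175; Marchetti $1,937,025; Tam $1,162,225. Sum = $7,844,975.
Difference $7,844,950 − $7,844,975 = −$25 applied to largest allocation (Marchetti): Marchetti becomes $1,937,000.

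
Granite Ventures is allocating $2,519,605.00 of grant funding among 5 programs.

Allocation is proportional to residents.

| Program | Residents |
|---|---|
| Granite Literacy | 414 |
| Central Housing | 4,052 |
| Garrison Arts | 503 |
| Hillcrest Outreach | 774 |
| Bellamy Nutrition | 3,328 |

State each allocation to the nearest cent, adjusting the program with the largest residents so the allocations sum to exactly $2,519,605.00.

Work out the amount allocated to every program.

Granite Literacy: $114,994.65 | Central Housing: $1,125,503.19 | Garrison Arts: $139,715.72 | Hillcrest Outreach: $214,990.00 | Bellamy Nutrition: $924,401.44

Total residents = 414 + 4,052 + 503 + 774 + 3,328 = 9,071.
Pro-rata amounts: Granite Literacy 114,994.6500; Central Housing 1,125,503.1926; Garrison Arts 139,715.7221; Hillcrest Outreach 214,989.9978; Bellamy Nutrition 924,401.4375.
After rounding (cent): Granite Literacy $114,994.65; Central Housing $1,125,503.19; Garrison Arts $139,715.72; Hillcrest Outreach $214,990.00; Bellamy Nutrition $924,401.44. Sum = $2,519,605.00.
No rounding difference to absorb.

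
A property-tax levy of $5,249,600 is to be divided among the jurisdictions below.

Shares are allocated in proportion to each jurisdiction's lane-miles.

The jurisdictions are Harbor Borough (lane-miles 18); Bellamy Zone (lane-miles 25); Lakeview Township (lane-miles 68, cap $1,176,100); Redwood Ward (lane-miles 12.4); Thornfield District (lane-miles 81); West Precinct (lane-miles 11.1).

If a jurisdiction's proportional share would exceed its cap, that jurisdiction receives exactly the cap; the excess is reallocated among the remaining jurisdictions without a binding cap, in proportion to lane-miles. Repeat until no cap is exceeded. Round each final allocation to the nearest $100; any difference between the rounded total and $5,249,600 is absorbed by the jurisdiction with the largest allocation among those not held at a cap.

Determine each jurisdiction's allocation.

Harbor Borough: $497,100 · Bellamy Zone: $690,400 · Lakeview Township: $1,176,100 · Redwood Ward: $342,500 · Thornfield District: $2,237,000 · West Precinct: $306,500

Lane-miles total: 215.5.
Proportional shares (ignoring caps): Harbor Borough 438,481.67; Bellamy Zone 609,002.32; Lakeview Township 1,656,486.31; Redwood Ward 302,065.15; Thornfield District 1,973,167.52; West Precinct 270,397.03.
Capped: Lakeview Township ($1,176,100); residual $4,073,500 reallocated over remaining lane-miles 147.5.
Redistributed shares: Harbor Borough 497,105.08 → $497,100; Bellamy Zone 690,423.73 → $690,400; Redwood Ward 342,450.17 → $342,500; Thornfield District 2,236,972.88 → $2,237,000; West Precinct 306,548.14 → $306,500.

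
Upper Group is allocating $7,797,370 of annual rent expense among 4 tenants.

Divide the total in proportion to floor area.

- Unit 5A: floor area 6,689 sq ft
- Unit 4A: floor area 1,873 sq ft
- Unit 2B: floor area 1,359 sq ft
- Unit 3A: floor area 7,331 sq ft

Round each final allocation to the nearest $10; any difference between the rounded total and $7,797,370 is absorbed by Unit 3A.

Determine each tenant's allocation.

Unit 5A: $3,023,220; Unit 4A: $846,540; Unit 2B: $614,230; Unit 3A: $3,313,380

Total floor area = 17,252.
Pro-rata amounts: Unit 5A 6,689/17,252 × $7,797,370 = 3,023,220.96; Unit 4A 1,873/17,252 × $7,797,370 = 846,538.03; Unit 2B 1,359/17,252 × $7,797,370 = 614,225.93; Unit 3A 7,331/17,252 × $7,797,370 = 3,313,385.08.
At nearest $10: Unit 5A $3,023,220; Unit 4A $846,540; Unit 2B $614,230; Unit 3A $3,313,390. Sum = $7,797,380.
Difference $7,797,370 − $7,797,380 = −$10 applied to Unit 3A: Unit 3A becomes $3,313,380.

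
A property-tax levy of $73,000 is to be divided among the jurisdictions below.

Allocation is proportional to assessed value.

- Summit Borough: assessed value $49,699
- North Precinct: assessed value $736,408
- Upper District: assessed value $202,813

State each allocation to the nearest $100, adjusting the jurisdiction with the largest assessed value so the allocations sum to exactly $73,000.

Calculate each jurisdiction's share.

Summit Borough: $3,700 | North Precinct: $54,300 | Upper District: $15,000

Sum of assessed value: 49,699 + 736,408 + 202,813 = 988,920.
Raw shares: Summit Borough 3,668.68; North Precinct 54,360.09; Upper District 14,971.23.
At nearest $100: Summit Borough $3,700; North Precinct $54,400; Upper District $15,000. Sum = $73,100.
Difference $73,000 − $73,100 = −$100 applied to largest assessed value (North Precinct): North Precinct becomes $54,300.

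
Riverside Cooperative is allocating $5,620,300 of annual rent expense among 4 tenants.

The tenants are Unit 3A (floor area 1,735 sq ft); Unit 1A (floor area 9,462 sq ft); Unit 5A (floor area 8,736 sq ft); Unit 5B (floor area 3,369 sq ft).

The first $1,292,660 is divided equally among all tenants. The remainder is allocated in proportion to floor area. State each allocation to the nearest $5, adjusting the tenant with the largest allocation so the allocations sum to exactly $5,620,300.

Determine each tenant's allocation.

Unit 3A: $645,390; Unit 1A: $2,080,445; Unit 5A: $1,945,610; Unit 5B: $948,855

Equal tier: $1,292,660 ÷ 4 = $323,165 apiece.
Remainder $4,327,640 by floor area (total 23,302): Unit 3A 322,223.65 → $322,225; Unit 1A 1,757,279.62 → $1,757,280; Unit 5A 1,622,447.13 → $1,622,445; Unit 5B 625,689.60 → $625,690.
Totals: Unit 3A $323,165 + $322,225 = $645,390; Unit 1A $323,165 + $1,757,280 = $2,080,445; Unit 5A $323,165 + $1,622,445 = $1,945,610; Unit 5B $323,165 + $625,690 = $948,855.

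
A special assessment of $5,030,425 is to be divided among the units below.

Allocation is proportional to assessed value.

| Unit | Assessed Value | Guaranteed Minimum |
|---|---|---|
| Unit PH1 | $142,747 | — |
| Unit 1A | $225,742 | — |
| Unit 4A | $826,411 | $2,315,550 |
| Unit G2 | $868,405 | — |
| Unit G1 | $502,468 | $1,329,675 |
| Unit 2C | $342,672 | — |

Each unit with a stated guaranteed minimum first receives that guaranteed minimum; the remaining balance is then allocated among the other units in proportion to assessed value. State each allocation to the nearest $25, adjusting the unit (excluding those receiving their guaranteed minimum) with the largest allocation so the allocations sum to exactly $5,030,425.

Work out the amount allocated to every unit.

Unit PH1: $125,175 · Unit 1A: $197,975 · Unit 4A: $2,315,550 · Unit G2: $761,550 · Unit G1: $1,329,675 · Unit 2C: $300,500

Fund the minimums — Unit 4A $2,315,550; Unit G1 $1,329,675. Remaining pool $1,385,200.
Remaining pool split over remaining assessed value 1,579,566: Unit PH1 125,181.95 → $125,175; Unit 1A 197,964.39 → $197,975; Unit G2 761,547.54 → $761,550; Unit 2C 300,506.12 → $300,500.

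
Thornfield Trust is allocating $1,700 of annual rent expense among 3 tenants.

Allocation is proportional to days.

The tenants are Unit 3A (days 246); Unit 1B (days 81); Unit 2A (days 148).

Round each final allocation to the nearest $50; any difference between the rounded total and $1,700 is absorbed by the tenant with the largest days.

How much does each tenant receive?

Combined days = 475.
Unrounded shares: Unit 3A 246/475 × $1,700 = 880.42; Unit 1B 81/475 × $1,700 = 289.89; Unit 2A 148/475 × $1,700 = 529.68.
At nearest $50: Unit 3A $900; Unit 1B $300; Unit 2A $550. Sum = $1,750.
Difference $1,700 − $1,750 = −$50 applied to largest days (Unit 3A): Unit 3A becomes $850.

Unit 3A: $850 · Unit 1B: $300 · Unit 2A: $550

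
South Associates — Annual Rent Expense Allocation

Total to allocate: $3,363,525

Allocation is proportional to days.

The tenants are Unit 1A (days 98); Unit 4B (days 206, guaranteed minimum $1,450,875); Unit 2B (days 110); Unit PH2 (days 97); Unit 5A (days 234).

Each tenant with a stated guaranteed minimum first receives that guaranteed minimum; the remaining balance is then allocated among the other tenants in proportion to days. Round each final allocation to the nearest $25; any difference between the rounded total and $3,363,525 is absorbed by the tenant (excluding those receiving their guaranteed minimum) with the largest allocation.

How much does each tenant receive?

Fund the minimums — Unit 4B $1,450,875. Residual $1,912,650.
Residual split over remaining days 539: Unit 1A 347,754.55 → $347,750; Unit 2B 390,336.73 → $390,325; Unit PH2 344,206.03 → $344,200; Unit 5A 830,352.69 → $830,350.
Rounding difference +$25 applied to Unit 5A → $830,375.

Unit 1A: $347,750; Unit 4B: $1,450,875; Unit 2B: $390,325; Unit PH2: $344,200; Unit 5A: $830,375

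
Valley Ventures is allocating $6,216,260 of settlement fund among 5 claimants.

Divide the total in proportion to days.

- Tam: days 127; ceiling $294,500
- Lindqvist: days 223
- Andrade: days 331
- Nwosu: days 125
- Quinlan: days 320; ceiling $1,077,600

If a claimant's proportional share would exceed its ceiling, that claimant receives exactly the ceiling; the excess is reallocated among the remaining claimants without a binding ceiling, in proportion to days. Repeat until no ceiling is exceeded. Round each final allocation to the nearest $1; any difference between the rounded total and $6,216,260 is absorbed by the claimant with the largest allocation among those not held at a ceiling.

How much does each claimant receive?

Tam: $294,500 | Lindqvist: $1,590,939 | Andrade: $2,361,439 | Nwosu: $891,782 | Quinlan: $1,077,600

Days total: 1,126.
Pro-rata shares before constraints: Tam 701,123.46; Lindqvist 1,231,106.55; Andrade 1,827,337.53; Nwosu 690,082.15; Quinlan 1,766,610.30.
Held at cap: Tam ($294,500), Quinlan ($1,077,600); remaining pool $4,844,160 reallocated over remaining days 679.
Redistributed shares: Lindqvist 1,590,939.15 → $1,590,939; Andrade 2,361,438.82 → $2,361,439; Nwosu 891,782.03 → $891,782.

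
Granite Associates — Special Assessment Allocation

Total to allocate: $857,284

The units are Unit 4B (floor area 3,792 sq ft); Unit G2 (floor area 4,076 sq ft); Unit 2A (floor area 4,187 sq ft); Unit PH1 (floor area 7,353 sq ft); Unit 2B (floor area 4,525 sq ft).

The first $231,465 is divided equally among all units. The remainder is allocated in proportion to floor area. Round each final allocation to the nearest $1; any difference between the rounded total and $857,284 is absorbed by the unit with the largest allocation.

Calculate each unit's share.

Unit 4B: $145,449 | Unit G2: $152,875 | Unit 2A: $155,778 | Unit PH1: $238,566 | Unit 2B: $164,616

First tranche $231,465 split equally: $46,293 each.
Remainder $625,819 by floor area (total 23,933): Unit 4B 99,156.21 → $99,156; Unit G2 106,582.47 → $106,582; Unit 2A 109,484.99 → $109,485; Unit PH1 192,272.06 → $192,272; Unit 2B 118,323.28 → $118,323.
Rounding difference +$1 on remainder applied to Unit PH1.
Totals: Unit 4B $46,293 + $99,156 = $145,449; Unit G2 $46,293 + $106,582 = $152,875; Unit 2A $46,293 + $109,485 = $155,778; Unit PH1 $46,293 + $192,273 = $238,566; Unit 2B $46,293 + $118,323 = $164,616.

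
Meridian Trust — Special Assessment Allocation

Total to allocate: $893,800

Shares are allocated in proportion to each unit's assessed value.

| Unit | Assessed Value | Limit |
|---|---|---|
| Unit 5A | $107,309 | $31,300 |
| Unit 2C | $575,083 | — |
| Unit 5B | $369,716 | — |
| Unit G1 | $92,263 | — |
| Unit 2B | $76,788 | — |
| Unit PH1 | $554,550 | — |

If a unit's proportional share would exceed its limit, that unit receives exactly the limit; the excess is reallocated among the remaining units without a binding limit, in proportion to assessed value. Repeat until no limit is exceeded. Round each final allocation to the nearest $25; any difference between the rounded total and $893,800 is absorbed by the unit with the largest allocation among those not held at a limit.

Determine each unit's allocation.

Unit 5A: $31,300; Unit 2C: $297,300; Unit 5B: $191,125; Unit G1: $47,700; Unit 2B: $39,700; Unit PH1: $286,675

Sum of assessed value: 1,775,709.
Unconstrained shares: Unit 5A 54,013.80; Unit 2C 289,467.02; Unit 5B 186,095.90; Unit G1 46,440.42; Unit 2B 38,651.10; Unit PH1 279,131.77.
Capped: Unit 5A ($31,300); remaining pool $862,500 reallocated over remaining assessed value 1,668,400.
Shares after redistribution: Unit 2C 297,296.26 → $297,300; Unit 5B 191,129.26 → $191,125; Unit G1 47,696.50 → $47,700; Unit 2B 39,696.51 → $39,700; Unit PH1 286,681.48 → $286,675.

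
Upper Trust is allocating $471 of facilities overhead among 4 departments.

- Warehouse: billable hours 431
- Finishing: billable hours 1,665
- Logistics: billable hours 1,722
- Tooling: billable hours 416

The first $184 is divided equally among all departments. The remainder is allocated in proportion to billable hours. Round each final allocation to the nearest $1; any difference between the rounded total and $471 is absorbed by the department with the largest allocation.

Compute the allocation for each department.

First tranche $184 split equally: $46 each.
Remainder $287 by billable hours (total 4,234): Warehouse 29.22 → $29; Finishing 112.86 → $113; Logistics 116.73 → $117; Tooling 28.20 → $28.
Totals: Warehouse $46 + $29 = $75; Finishing $46 + $113 = $159; Logistics $46 + $117 = $163; Tooling $46 + $28 = $74.

Warehouse: $75; Finishing: $159; Logistics: $163; Tooling: $74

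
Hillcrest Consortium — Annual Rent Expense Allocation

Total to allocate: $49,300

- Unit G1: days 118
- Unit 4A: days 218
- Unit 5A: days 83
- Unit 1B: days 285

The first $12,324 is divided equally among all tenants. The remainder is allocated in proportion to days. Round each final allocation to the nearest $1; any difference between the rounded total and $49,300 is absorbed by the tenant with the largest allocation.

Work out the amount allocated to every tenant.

Equal tier: $12,324 ÷ 4 = $3,081 apiece.
Remainder $36,976 by days (total 704): Unit G1 6,197.68 → $6,198; Unit 4A 11,449.95 → $11,450; Unit 5A 4,359.39 → $4,359; Unit 1B 14,968.98 → $14,969.
Totals: Unit G1 $3,081 + $6,198 = $9,279; Unit 4A $3,081 + $11,450 = $14,531; Unit 5A $3,081 + $4,359 = $7,440; Unit 1B $3,081 + $14,969 = $18,050.

Unit G1: $9,279 | Unit 4A: $14,531 | Unit 5A: $7,440 | Unit 1B: $18,050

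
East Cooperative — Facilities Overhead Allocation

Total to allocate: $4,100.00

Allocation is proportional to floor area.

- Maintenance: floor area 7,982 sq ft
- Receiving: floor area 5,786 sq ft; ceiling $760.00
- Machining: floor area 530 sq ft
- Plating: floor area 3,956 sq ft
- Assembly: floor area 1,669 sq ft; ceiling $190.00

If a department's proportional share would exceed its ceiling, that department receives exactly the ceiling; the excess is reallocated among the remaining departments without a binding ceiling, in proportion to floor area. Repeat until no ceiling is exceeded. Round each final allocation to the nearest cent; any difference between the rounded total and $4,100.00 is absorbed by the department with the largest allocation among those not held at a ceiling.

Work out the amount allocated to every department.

Maintenance: $2,016.63 | Receiving: $760.00 | Machining: $133.90 | Plating: $999.47 | Assembly: $190.00

Sum of floor area: 19,923.
Unconstrained shares: Maintenance 1,642.6341; Receiving 1,190.7142; Machining 109.0699; Plating 814.1143; Assembly 343.4673.
Capped: Receiving ($760.00), Assembly ($190.00); residual $3,150.00 reallocated over remaining floor area 12,468.
Remaining shares: Maintenance 2,016.6266 → $2,016.63; Machining 133.9028 → $133.90; Plating 999.4706 → $999.47.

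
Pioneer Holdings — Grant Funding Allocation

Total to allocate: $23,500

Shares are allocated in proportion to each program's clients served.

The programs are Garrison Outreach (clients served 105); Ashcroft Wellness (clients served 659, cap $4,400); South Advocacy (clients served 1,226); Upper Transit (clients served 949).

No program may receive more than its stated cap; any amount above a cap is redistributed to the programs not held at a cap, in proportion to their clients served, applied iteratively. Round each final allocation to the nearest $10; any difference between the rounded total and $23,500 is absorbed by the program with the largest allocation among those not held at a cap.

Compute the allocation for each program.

Combined clients served = 2,939.
Pro-rata shares before constraints: Garrison Outreach 839.57; Ashcroft Wellness 5,269.31; South Advocacy 9,802.99; Upper Transit 7,588.13.
Held at cap: Ashcroft Wellness ($4,400); remaining pool $19,100 reallocated over remaining clients served 2,280.
Redistributed shares: Garrison Outreach 879.61 → $880; South Advocacy 10,270.44 → $10,270; Upper Transit 7,949.96 → $7,950.

Garrison Outreach: $880 | Ashcroft Wellness: $4,400 | South Advocacy: $10,270 | Upper Transit: $7,950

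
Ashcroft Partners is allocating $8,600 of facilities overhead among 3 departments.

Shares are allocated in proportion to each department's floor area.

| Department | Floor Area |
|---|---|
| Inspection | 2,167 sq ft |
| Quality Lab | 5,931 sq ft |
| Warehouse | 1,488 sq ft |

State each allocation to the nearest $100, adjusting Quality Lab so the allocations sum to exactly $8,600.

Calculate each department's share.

Total floor area = 9,586.
Raw shares: Inspection 2,167/9,586 × $8,600 = 1,944.11; Quality Lab 5,931/9,586 × $8,600 = 5,320.95; Warehouse 1,488/9,586 × $8,600 = 1,334.95.
After rounding ($100): Inspection $1,900; Quality Lab $5,300; Warehouse $1,300. Sum = $8,500.
Difference $8,600 − $8,500 = +$100 applied to Quality Lab: Quality Lab becomes $5,400.

Inspection: $1,900 | Quality Lab: $5,400 | Warehouse: $1,300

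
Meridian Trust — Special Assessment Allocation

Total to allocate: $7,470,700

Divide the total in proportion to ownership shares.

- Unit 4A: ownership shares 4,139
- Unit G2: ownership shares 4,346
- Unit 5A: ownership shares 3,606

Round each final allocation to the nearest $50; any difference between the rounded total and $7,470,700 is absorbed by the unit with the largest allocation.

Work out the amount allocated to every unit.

Ownership shares total: 12,091.
Raw shares: Unit 4A 4,139/12,091 × $7,470,700 = 2,557,375.51; Unit G2 4,346/12,091 × $7,470,700 = 2,685,275.18; Unit 5A 3,606/12,091 × $7,470,700 = 2,228,049.31.
At nearest $50: Unit 4A $2,557,400; Unit G2 $2,685,300; Unit 5A $2,228,050. Sum = $7,470,750.
Difference $7,470,700 − $7,470,750 = −$50 applied to largest allocation (Unit G2): Unit G2 becomes $2,685,250.

Unit 4A: $2,557,400; Unit G2: $2,685,250; Unit 5A: $2,228,050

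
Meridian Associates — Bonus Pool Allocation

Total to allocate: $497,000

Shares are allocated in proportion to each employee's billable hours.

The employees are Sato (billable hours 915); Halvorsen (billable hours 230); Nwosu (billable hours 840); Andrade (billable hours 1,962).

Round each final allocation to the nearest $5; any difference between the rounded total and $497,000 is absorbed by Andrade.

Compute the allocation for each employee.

Sato: $115,215; Halvorsen: $28,960; Nwosu: $105,770; Andrade: $247,055

Total billable hours = 3,947.
Unrounded shares: Sato 915/3,947 × $497,000 = 115,215.35; Halvorsen 230/3,947 × $497,000 = 28,961.24; Nwosu 840/3,947 × $497,000 = 105,771.47; Andrade 1,962/3,947 × $497,000 = 247,051.94.
Rounded to nearest $5: Sato $115,215; Halvorsen $28,960; Nwosu $105,770; Andrade $247,050. Sum = $496,995.
Difference $497,000 − $496,995 = +$5 applied to Andrade: Andrade becomes $247,055.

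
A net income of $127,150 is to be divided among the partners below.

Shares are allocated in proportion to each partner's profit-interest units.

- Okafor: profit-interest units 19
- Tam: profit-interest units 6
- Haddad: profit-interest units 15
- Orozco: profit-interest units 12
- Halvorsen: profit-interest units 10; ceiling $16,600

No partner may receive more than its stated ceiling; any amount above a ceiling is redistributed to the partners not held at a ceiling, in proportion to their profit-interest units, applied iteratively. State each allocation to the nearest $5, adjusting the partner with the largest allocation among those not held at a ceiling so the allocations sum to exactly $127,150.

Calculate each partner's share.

Okafor: $40,395; Tam: $12,755; Haddad: $31,890; Orozco: $25,510; Halvorsen: $16,600

Combined profit-interest units = 62.
Proportional shares (ignoring caps): Okafor 38,965.32; Tam 12,304.84; Haddad 30,762.10; Orozco 24,609.68; Halvorsen 20,508.06.
Cap binds for Halvorsen ($16,600); residual $110,550 reallocated over remaining profit-interest units 52.
Redistributed shares: Okafor 40,393.27 → $40,395; Tam 12,755.77 → $12,755; Haddad 31,889.42 → $31,890; Orozco 25,511.54 → $25,510.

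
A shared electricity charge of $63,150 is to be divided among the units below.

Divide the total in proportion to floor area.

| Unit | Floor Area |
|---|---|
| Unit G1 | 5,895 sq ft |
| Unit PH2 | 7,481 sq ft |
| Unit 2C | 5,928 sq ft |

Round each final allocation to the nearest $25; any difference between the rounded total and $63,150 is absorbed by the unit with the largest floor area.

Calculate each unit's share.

Floor area total: 5,895 + 7,481 + 5,928 = 19,304.
Proportional shares: Unit G1 19,284.57; Unit PH2 24,472.91; Unit 2C 19,392.52.
Rounded to nearest $25: Unit G1 $19,275; Unit PH2 $24,475; Unit 2C $19,400. Sum = $63,150.
No rounding difference to absorb.

Unit G1: $19,275 · Unit PH2: $24,475 · Unit 2C: $19,400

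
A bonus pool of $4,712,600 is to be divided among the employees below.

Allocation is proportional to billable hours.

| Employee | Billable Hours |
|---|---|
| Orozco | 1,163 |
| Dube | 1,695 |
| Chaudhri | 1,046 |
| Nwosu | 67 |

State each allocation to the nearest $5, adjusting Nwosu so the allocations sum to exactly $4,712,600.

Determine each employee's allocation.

Sum of billable hours: 3,971.
Pro-rata amounts: Orozco 1,163/3,971 × $4,712,600 = 1,380,194.86; Dube 1,695/3,971 × $4,712,600 = 2,011,547.97; Chaudhri 1,046/3,971 × $4,712,600 = 1,241,344.65; Nwosu 67/3,971 × $4,712,600 = 79,512.52.
At nearest $5: Orozco $1,380,195; Dube $2,011,550; Chaudhri $1,241,345; Nwosu $79,515. Sum = $4,712,605.
Difference $4,712,600 − $4,712,605 = −$5 applied to Nwosu: Nwosu becomes $79,510.

Orozco: $1,380,195 · Dube: $2,011,550 · Chaudhri: $1,241,345 · Nwosu: $79,510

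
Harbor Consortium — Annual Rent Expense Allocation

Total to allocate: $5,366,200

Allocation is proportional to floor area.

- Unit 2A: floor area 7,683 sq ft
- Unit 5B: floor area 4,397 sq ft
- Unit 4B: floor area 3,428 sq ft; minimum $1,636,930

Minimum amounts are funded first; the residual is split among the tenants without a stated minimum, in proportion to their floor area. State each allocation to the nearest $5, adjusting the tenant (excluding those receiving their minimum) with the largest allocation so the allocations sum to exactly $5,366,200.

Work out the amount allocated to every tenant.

Unit 2A: $2,371,855; Unit 5B: $1,357,415; Unit 4B: $1,636,930

Fund the minimums — Unit 4B $1,636,930. Remaining pool $3,729,270.
Remaining pool split over remaining floor area 12,080: Unit 2A 2,371,852.77 → $2,371,855; Unit 5B 1,357,417.23 → $1,357,415.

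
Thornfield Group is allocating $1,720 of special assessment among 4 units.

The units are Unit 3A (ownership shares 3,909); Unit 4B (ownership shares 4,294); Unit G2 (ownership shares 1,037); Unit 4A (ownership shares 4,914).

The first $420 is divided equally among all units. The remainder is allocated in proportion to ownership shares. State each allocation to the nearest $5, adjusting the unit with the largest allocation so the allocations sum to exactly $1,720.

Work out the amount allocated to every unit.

Equal tier: $420 ÷ 4 = $105 apiece.
Remainder $1,300 by ownership shares (total 14,154): Unit 3A 359.03 → $360; Unit 4B 394.39 → $395; Unit G2 95.25 → $95; Unit 4A 451.34 → $450.
Totals: Unit 3A $105 + $360 = $465; Unit 4B $105 + $395 = $500; Unit G2 $105 + $95 = $200; Unit 4A $105 + $450 = $555.

Unit 3A: $465 | Unit 4B: $500 | Unit G2: $200 | Unit 4A: $555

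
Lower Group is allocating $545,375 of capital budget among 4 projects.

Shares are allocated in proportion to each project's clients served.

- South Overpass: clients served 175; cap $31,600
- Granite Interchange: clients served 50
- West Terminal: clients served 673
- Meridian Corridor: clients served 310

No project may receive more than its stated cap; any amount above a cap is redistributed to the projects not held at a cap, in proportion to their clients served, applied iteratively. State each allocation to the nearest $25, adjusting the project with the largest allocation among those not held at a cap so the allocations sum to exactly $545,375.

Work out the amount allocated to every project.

Combined clients served = 1,208.
Proportional shares (ignoring caps): South Overpass 79,007.14; Granite Interchange 22,573.47; West Terminal 303,838.89; Meridian Corridor 139,955.50.
Held at cap: South Overpass ($31,600); residual $513,775 reallocated over remaining clients served 1,033.
Shares after redistribution: Granite Interchange 24,868.10 → $24,875; West Terminal 334,724.66 → $334,725; Meridian Corridor 154,182.24 → $154,175.

South Overpass: $31,600 | Granite Interchange: $24,875 | West Terminal: $334,725 | Meridian Corridor: $154,175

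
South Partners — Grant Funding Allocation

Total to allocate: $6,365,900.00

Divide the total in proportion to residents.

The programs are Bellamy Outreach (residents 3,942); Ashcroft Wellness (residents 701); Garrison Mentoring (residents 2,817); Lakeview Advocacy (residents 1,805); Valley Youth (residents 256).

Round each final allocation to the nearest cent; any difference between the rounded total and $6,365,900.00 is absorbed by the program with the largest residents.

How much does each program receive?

Bellamy Outreach: $2,635,687.19; Ashcroft Wellness: $468,700.34; Garrison Mentoring: $1,883,493.36; Lakeview Advocacy: $1,206,853.22; Valley Youth: $171,165.89

Residents total: 3,942 + 701 + 2,817 + 1,805 + 256 = 9,521.
Raw shares: Bellamy Outreach 2,635,687.1967; Ashcroft Wellness 468,700.3361; Garrison Mentoring 1,883,493.3620; Lakeview Advocacy 1,206,853.2192; Valley Youth 171,165.8859.
At nearest cent: Bellamy Outreach $2,635,687.20; Ashcroft Wellness $468,700.34; Garrison Mentoring $1,883,493.36; Lakeview Advocacy $1,206,853.22; Valley Youth $171,165.89. Sum = $6,365,900.01.
Difference $6,365,900.00 − $6,365,900.01 = −$0.01 applied to largest residents (Bellamy Outreach): Bellamy Outreach becomes $2,635,687.19.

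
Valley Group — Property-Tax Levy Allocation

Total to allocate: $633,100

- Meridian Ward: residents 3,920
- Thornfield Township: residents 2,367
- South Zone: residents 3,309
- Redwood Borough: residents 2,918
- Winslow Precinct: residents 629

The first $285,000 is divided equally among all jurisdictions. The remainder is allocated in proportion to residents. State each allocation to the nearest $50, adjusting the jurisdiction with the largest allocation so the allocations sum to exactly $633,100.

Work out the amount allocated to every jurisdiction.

Equal tier: $285,000 ÷ 5 = $57,000 apiece.
Remainder $348,100 by residents (total 13,143): Meridian Ward 103,823.48 → $103,800; Thornfield Township 62,691.37 → $62,700; South Zone 87,640.79 → $87,650; Redwood Borough 77,284.93 → $77,300; Winslow Precinct 16,659.43 → $16,650.
Totals: Meridian Ward $57,000 + $103,800 = $160,800; Thornfield Township $57,000 + $62,700 = $119,700; South Zone $57,000 + $87,650 = $144,650; Redwood Borough $57,000 + $77,300 = $134,300; Winslow Precinct $57,000 + $16,650 = $73,650.

Meridian Ward: $160,800 · Thornfield Township: $119,700 · South Zone: $144,650 · Redwood Borough: $134,300 · Winslow Precinct: $73,650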